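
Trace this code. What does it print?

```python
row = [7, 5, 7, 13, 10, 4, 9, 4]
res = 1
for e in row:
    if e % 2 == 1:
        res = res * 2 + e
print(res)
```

247

e=7: odd, res = 1*2+7 = 9
e=5: odd, res = 9*2+5 = 23
e=7: odd, res = 23*2+7 = 53
e=13: odd, res = 53*2+13 = 119
e=10: not odd
e=4: not odd
e=9: odd, res = 119*2+9 = 247
e=4: not odd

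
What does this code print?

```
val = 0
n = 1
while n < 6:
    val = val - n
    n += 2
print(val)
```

n=1: val = 0-1 = -1
n=3: val = (-1)-3 = -4
n=5: val = (-4)-5 = -9

-9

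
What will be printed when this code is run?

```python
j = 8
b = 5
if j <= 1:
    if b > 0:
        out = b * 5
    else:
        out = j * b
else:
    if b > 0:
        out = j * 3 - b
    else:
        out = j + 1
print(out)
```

j=8, b=5
j <= 1 is False; b > 0 is True
→ out = j * 3 - b = 19

19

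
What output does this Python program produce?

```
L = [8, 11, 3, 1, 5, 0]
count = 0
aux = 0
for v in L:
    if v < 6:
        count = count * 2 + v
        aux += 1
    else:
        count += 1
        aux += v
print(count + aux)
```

v=8: not <6, count = 0+1 = 1; aux=8
v=11: not <6, count = 1+1 = 2; aux=19
v=3: <6, count = 2*2+3 = 7; aux=20
v=1: <6, count = 7*2+1 = 15; aux=21
v=5: <6, count = 15*2+5 = 35; aux=22
v=0: <6, count = 35*2+0 = 70; aux=23
count+aux = 70+23 = 93

93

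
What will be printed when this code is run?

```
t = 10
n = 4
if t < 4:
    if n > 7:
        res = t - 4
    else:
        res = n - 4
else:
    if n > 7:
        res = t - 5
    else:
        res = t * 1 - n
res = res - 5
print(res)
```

t=10, n=4
t < 4 is False; n > 7 is False
→ res = t * 1 - n = 6
res = 6-5 = 1

1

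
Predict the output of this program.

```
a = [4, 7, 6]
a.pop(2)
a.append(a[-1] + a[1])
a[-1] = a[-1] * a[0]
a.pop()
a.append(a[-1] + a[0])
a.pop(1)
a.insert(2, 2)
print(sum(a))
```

17

pop(2) removes 6 → [4, 7]
append a[-1]+a[1] = 7+7 = 14 → [4, 7, 14]
a[-1] = a[-1]*a[0] = 14*4 = 56 → [4, 7, 56]
pop() removes 56 → [4, 7]
append a[-1]+a[0] = 7+4 = 11 → [4, 7, 11]
pop(1) removes 7 → [4, 11]
insert 2 at 2 → [4, 11, 2]
sum = 17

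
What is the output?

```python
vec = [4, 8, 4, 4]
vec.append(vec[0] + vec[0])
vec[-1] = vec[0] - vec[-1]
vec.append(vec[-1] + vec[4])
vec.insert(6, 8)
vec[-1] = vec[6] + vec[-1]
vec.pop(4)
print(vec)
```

[4, 8, 4, 4, -8, 16]

append vec[0]+vec[0] = 4+4 = 8 → [4, 8, 4, 4, 8]
vec[-1] = vec[0]-vec[-1] = 4-8 = -4 → [4, 8, 4, 4, -4]
append vec[-1]+vec[4] = (-4)+(-4) = -8 → [4, 8, 4, 4, -4, -8]
insert 8 at 6 → [4, 8, 4, 4, -4, -8, 8]
vec[-1] = vec[6]+vec[-1] = 8+8 = 16 → [4, 8, 4, 4, -4, -8, 16]
pop(4) removes -4 → [4, 8, 4, 4, -8, 16]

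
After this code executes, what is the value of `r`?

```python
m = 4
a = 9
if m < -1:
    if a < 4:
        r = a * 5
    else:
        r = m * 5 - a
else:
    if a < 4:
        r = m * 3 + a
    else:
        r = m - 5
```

m=4, a=9
m < -1 is False; a < 4 is False
→ r = m - 5 = -1

-1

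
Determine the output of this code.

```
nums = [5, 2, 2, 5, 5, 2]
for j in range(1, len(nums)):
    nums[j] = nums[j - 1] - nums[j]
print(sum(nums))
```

j=1: nums[1] = 5-2 = 3 → [5, 3, 2, 5, 5, 2]
j=2: nums[2] = 3-2 = 1 → [5, 3, 1, 5, 5, 2]
j=3: nums[3] = 1-5 = -4 → [5, 3, 1, -4, 5, 2]
j=4: nums[4] = (-4)-5 = -9 → [5, 3, 1, -4, -9, 2]
j=5: nums[5] = (-9)-2 = -11 → [5, 3, 1, -4, -9, -11]
sum = -15

-15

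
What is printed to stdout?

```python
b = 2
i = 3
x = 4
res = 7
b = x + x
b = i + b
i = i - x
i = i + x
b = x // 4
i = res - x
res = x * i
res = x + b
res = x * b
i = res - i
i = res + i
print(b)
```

1

b = 4+4 = 8
b = 3+8 = 11
i = 3-4 = -1
i = (-1)+4 = 3
b = 4//4 = 1
i = 7-4 = 3
res = 4*3 = 12
res = 4+1 = 5
res = 4*1 = 4
i = 4-3 = 1
i = 4+1 = 5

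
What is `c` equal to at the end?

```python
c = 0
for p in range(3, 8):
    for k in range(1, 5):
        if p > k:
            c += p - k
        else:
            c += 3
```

p=3,k=1: 3>1, c = 0+2 = 2
p=3,k=2: 3>2, c = 2+1 = 3
p=3,k=3: not 3>3, c = 3+3 = 6
p=3,k=4: not 3>4, c = 6+3 = 9
p=4,k=1: 4>1, c = 9+3 = 12
p=4,k=2: 4>2, c = 12+2 = 14
p=4,k=3: 4>3, c = 14+1 = 15
p=4,k=4: not 4>4, c = 15+3 = 18
p=5,k=1: 5>1, c = 18+4 = 22
p=5,k=2: 5>2, c = 22+3 = 25
p=5,k=3: 5>3, c = 25+2 = 27
p=5,k=4: 5>4, c = 27+1 = 28
p=6,k=1: 6>1, c = 28+5 = 33
p=6,k=2: 6>2, c = 33+4 = 37
p=6,k=3: 6>3, c = 37+3 = 40
p=6,k=4: 6>4, c = 40+2 = 42
p=7,k=1: 7>1, c = 42+6 = 48
p=7,k=2: 7>2, c = 48+5 = 53
p=7,k=3: 7>3, c = 53+4 = 57
p=7,k=4: 7>4, c = 57+3 = 60

60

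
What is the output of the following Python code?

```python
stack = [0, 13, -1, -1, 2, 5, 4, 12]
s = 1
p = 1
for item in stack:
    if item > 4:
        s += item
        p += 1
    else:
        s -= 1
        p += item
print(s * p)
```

208

item=0: not >4, s = 1-1 = 0; p=1
item=13: >4, s = 0+13 = 13; p=2
item=-1: not >4, s = 13-1 = 12; p=1
item=-1: not >4, s = 12-1 = 11; p=0
item=2: not >4, s = 11-1 = 10; p=2
item=5: >4, s = 10+5 = 15; p=3
item=4: not >4, s = 15-1 = 14; p=7
item=12: >4, s = 14+12 = 26; p=8
s*p = 26*8 = 208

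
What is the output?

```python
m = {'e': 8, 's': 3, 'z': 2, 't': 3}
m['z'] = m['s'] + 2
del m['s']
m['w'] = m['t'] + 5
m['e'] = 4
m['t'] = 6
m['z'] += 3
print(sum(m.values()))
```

m['z'] = m['s']+2 = 5 → {'e': 8, 's': 3, 'z': 5, 't': 3}
del 's' → {'e': 8, 'z': 5, 't': 3}
m['w'] = m['t']+5 = 8 → {'e': 8, 'z': 5, 't': 3, 'w': 8}
m['e'] = 4 → {'e': 4, 'z': 5, 't': 3, 'w': 8}
m['t'] = 6 → {'e': 4, 'z': 5, 't': 6, 'w': 8}
m['z'] = 5+3 = 8 → {'e': 4, 'z': 8, 't': 6, 'w': 8}
sum of values = 26

26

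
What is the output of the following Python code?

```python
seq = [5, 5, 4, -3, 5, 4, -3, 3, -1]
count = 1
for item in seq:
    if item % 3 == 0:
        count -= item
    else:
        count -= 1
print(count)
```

-2

item=5: not %3==0, count = 1-1 = 0
item=5: not %3==0, count = 0-1 = -1
item=4: not %3==0, count = (-1)-1 = -2
item=-3: %3==0, count = (-2)-(-3) = 1
item=5: not %3==0, count = 1-1 = 0
item=4: not %3==0, count = 0-1 = -1
item=-3: %3==0, count = (-1)-(-3) = 2
item=3: %3==0, count = 2-3 = -1
item=-1: not %3==0, count = (-1)-1 = -2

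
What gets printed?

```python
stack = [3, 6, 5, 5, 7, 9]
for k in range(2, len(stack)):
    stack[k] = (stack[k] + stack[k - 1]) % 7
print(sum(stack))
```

k=2: stack[2] = (5+6)%7 = 4 → [3, 6, 4, 5, 7, 9]
k=3: stack[3] = (5+4)%7 = 2 → [3, 6, 4, 2, 7, 9]
k=4: stack[4] = (7+2)%7 = 2 → [3, 6, 4, 2, 2, 9]
k=5: stack[5] = (9+2)%7 = 4 → [3, 6, 4, 2, 2, 4]
sum = 21

21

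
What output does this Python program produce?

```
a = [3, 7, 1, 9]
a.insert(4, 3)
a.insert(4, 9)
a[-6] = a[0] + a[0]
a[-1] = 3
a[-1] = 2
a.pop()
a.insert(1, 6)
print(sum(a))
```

insert 3 at 4 → [3, 7, 1, 9, 3]
insert 9 at 4 → [3, 7, 1, 9, 9, 3]
a[-6] = a[0]+a[0] = 3+3 = 6 → [6, 7, 1, 9, 9, 3]
a[-1] = 3 → [6, 7, 1, 9, 9, 3]
a[-1] = 2 → [6, 7, 1, 9, 9, 2]
pop() removes 2 → [6, 7, 1, 9, 9]
insert 6 at 1 → [6, 6, 7, 1, 9, 9]
sum = 38

38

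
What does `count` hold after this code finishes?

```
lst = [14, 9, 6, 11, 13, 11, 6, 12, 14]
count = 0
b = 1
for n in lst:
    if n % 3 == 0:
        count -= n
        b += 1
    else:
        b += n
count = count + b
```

n=14: not %3==0; b=15
n=9: %3==0, count = 0-9 = -9; b=16
n=6: %3==0, count = (-9)-6 = -15; b=17
n=11: not %3==0; b=28
n=13: not %3==0; b=41
n=11: not %3==0; b=52
n=6: %3==0, count = (-15)-6 = -21; b=53
n=12: %3==0, count = (-21)-12 = -33; b=54
n=14: not %3==0; b=68
count+b = (-33)+68 = 35

35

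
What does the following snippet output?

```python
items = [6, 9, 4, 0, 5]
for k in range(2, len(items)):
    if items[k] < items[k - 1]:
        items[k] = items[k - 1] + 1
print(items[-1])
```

k=2: 4<9, items[2] = 9+1 = 10 → [6, 9, 10, 0, 5]
k=3: 0<10, items[3] = 10+1 = 11 → [6, 9, 10, 11, 5]
k=4: 5<11, items[4] = 11+1 = 12 → [6, 9, 10, 11, 12]

12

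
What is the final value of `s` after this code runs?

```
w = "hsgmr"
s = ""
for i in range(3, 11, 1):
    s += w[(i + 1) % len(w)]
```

'rhsgmrhs'

i=3: add w[4]='r' → 'r'
i=4: add w[0]='h' → 'rh'
i=5: add w[1]='s' → 'rhs'
i=6: add w[2]='g' → 'rhsg'
i=7: add w[3]='m' → 'rhsgm'
i=8: add w[4]='r' → 'rhsgmr'
i=9: add w[0]='h' → 'rhsgmrh'
i=10: add w[1]='s' → 'rhsgmrhs'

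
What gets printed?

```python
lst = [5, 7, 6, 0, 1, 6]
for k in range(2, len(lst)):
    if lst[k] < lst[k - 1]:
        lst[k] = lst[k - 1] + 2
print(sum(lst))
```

k=2: 6<7, lst[2] = 7+2 = 9 → [5, 7, 9, 0, 1, 6]
k=3: 0<9, lst[3] = 9+2 = 11 → [5, 7, 9, 11, 1, 6]
k=4: 1<11, lst[4] = 11+2 = 13 → [5, 7, 9, 11, 13, 6]
k=5: 6<13, lst[5] = 13+2 = 15 → [5, 7, 9, 11, 13, 15]
sum = 60

60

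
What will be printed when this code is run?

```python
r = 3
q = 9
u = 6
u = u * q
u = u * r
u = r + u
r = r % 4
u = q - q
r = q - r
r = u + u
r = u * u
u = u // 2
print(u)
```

0

u = 6*9 = 54
u = 54*3 = 162
u = 3+162 = 165
r = 3%4 = 3
u = 9-9 = 0
r = 9-3 = 6
r = 0+0 = 0
r = 0*0 = 0
u = 0//2 = 0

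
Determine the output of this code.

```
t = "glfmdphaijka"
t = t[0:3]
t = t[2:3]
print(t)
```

slice [0:3] → 'glf'
slice [2:3] → 'f'

f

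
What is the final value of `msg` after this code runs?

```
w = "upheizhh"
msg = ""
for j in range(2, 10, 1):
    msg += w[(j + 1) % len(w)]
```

'eizhhuph'

j=2: add w[3]='e' → 'e'
j=3: add w[4]='i' → 'ei'
j=4: add w[5]='z' → 'eiz'
j=5: add w[6]='h' → 'eizh'
j=6: add w[7]='h' → 'eizhh'
j=7: add w[0]='u' → 'eizhhu'
j=8: add w[1]='p' → 'eizhhup'
j=9: add w[2]='h' → 'eizhhuph'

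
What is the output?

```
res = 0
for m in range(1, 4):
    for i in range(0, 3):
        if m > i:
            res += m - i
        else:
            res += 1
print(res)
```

13

m=1,i=0: 1>0, res = 0+1 = 1
m=1,i=1: not 1>1, res = 1+1 = 2
m=1,i=2: not 1>2, res = 2+1 = 3
m=2,i=0: 2>0, res = 3+2 = 5
m=2,i=1: 2>1, res = 5+1 = 6
m=2,i=2: not 2>2, res = 6+1 = 7
m=3,i=0: 3>0, res = 7+3 = 10
m=3,i=1: 3>1, res = 10+2 = 12
m=3,i=2: 3>2, res = 12+1 = 13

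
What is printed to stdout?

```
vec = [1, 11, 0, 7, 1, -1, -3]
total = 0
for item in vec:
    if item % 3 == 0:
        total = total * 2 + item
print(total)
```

item=1: not %3==0
item=11: not %3==0
item=0: %3==0, total = 0*2+0 = 0
item=7: not %3==0
item=1: not %3==0
item=-1: not %3==0
item=-3: %3==0, total = 0*2+(-3) = -3

-3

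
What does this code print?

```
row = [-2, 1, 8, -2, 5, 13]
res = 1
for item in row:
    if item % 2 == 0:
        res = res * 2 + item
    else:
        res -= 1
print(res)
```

item=-2: even, res = 1*2+(-2) = 0
item=1: not even, res = 0-1 = -1
item=8: even, res = (-1)*2+8 = 6
item=-2: even, res = 6*2+(-2) = 10
item=5: not even, res = 10-1 = 9
item=13: not even, res = 9-1 = 8

8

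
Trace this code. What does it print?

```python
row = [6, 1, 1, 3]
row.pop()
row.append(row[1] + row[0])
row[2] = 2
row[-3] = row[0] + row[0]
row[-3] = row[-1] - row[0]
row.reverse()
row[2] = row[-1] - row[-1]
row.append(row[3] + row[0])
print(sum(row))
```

pop() removes 3 → [6, 1, 1]
append row[1]+row[0] = 1+6 = 7 → [6, 1, 1, 7]
row[2] = 2 → [6, 1, 2, 7]
row[-3] = row[0]+row[0] = 6+6 = 12 → [6, 12, 2, 7]
row[-3] = row[-1]-row[0] = 7-6 = 1 → [6, 1, 2, 7]
reverse → [7, 2, 1, 6]
row[2] = row[-1]-row[-1] = 6-6 = 0 → [7, 2, 0, 6]
append row[3]+row[0] = 6+7 = 13 → [7, 2, 0, 6, 13]
sum = 28

28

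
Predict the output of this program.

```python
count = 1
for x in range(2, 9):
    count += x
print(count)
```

36

x=2: count = 1+2 = 3
x=3: count = 3+3 = 6
x=4: count = 6+4 = 10
x=5: count = 10+5 = 15
x=6: count = 15+6 = 21
x=7: count = 21+7 = 28
x=8: count = 28+8 = 36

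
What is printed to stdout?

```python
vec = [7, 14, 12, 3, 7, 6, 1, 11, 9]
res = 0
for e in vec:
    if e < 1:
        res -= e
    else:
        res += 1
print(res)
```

9

e=7: not <1, res = 0+1 = 1
e=14: not <1, res = 1+1 = 2
e=12: not <1, res = 2+1 = 3
e=3: not <1, res = 3+1 = 4
e=7: not <1, res = 4+1 = 5
e=6: not <1, res = 5+1 = 6
e=1: not <1, res = 6+1 = 7
e=11: not <1, res = 7+1 = 8
e=9: not <1, res = 8+1 = 9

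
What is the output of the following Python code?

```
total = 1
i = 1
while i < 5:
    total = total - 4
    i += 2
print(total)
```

i=1: total = 1-4 = -3
i=3: total = (-3)-4 = -7

-7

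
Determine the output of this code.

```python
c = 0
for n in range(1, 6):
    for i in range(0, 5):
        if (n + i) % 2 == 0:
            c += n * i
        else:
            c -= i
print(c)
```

n=1,i=0: odd sum, c = 0-0 = 0
n=1,i=1: even sum, c = 0+1 = 1
n=1,i=2: odd sum, c = 1-2 = -1
n=1,i=3: even sum, c = (-1)+3 = 2
n=1,i=4: odd sum, c = 2-4 = -2
n=2,i=0: even sum, c = (-2)+0 = -2
n=2,i=1: odd sum, c = (-2)-1 = -3
n=2,i=2: even sum, c = (-3)+4 = 1
n=2,i=3: odd sum, c = 1-3 = -2
n=2,i=4: even sum, c = (-2)+8 = 6
n=3,i=0: odd sum, c = 6-0 = 6
n=3,i=1: even sum, c = 6+3 = 9
n=3,i=2: odd sum, c = 9-2 = 7
n=3,i=3: even sum, c = 7+9 = 16
n=3,i=4: odd sum, c = 16-4 = 12
n=4,i=0: even sum, c = 12+0 = 12
n=4,i=1: odd sum, c = 12-1 = 11
n=4,i=2: even sum, c = 11+8 = 19
n=4,i=3: odd sum, c = 19-3 = 16
n=4,i=4: even sum, c = 16+16 = 32
n=5,i=0: odd sum, c = 32-0 = 32
n=5,i=1: even sum, c = 32+5 = 37
n=5,i=2: odd sum, c = 37-2 = 35
n=5,i=3: even sum, c = 35+15 = 50
n=5,i=4: odd sum, c = 50-4 = 46

46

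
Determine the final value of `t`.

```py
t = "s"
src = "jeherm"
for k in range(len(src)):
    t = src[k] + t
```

k=0: prepend 'j' → 'js'
k=1: prepend 'e' → 'ejs'
k=2: prepend 'h' → 'hejs'
k=3: prepend 'e' → 'ehejs'
k=4: prepend 'r' → 'rehejs'
k=5: prepend 'm' → 'mrehejs'

'mrehejs'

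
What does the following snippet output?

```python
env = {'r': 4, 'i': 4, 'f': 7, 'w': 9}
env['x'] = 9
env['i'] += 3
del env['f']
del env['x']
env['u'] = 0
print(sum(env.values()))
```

20

env['x'] = 9 → {'r': 4, 'i': 4, 'f': 7, 'w': 9, 'x': 9}
env['i'] = 4+3 = 7 → {'r': 4, 'i': 7, 'f': 7, 'w': 9, 'x': 9}
del 'f' → {'r': 4, 'i': 7, 'w': 9, 'x': 9}
del 'x' → {'r': 4, 'i': 7, 'w': 9}
env['u'] = 0 → {'r': 4, 'i': 7, 'w': 9, 'u': 0}
sum of values = 20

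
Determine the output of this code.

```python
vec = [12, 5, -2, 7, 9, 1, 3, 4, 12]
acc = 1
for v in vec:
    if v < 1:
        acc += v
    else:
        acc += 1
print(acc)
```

v=12: not <1, acc = 1+1 = 2
v=5: not <1, acc = 2+1 = 3
v=-2: <1, acc = 3+(-2) = 1
v=7: not <1, acc = 1+1 = 2
v=9: not <1, acc = 2+1 = 3
v=1: not <1, acc = 3+1 = 4
v=3: not <1, acc = 4+1 = 5
v=4: not <1, acc = 5+1 = 6
v=12: not <1, acc = 6+1 = 7

7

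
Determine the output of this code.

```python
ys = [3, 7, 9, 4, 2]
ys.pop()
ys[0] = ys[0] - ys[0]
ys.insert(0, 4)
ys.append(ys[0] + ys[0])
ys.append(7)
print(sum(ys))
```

pop() removes 2 → [3, 7, 9, 4]
ys[0] = ys[0]-ys[0] = 3-3 = 0 → [0, 7, 9, 4]
insert 4 at 0 → [4, 0, 7, 9, 4]
append ys[0]+ys[0] = 4+4 = 8 → [4, 0, 7, 9, 4, 8]
append 7 → [4, 0, 7, 9, 4, 8, 7]
sum = 39

39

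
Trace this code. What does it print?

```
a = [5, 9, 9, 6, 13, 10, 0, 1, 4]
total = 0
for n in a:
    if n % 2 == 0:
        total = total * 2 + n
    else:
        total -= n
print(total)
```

n=5: not even, total = 0-5 = -5
n=9: not even, total = (-5)-9 = -14
n=9: not even, total = (-14)-9 = -23
n=6: even, total = (-23)*2+6 = -40
n=13: not even, total = (-40)-13 = -53
n=10: even, total = (-53)*2+10 = -96
n=0: even, total = (-96)*2+0 = -192
n=1: not even, total = (-192)-1 = -193
n=4: even, total = (-193)*2+4 = -382

-382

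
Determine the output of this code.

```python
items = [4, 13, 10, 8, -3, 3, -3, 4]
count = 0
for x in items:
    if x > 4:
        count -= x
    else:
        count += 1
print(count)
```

-26

x=4: not >4, count = 0+1 = 1
x=13: >4, count = 1-13 = -12
x=10: >4, count = (-12)-10 = -22
x=8: >4, count = (-22)-8 = -30
x=-3: not >4, count = (-30)+1 = -29
x=3: not >4, count = (-29)+1 = -28
x=-3: not >4, count = (-28)+1 = -27
x=4: not >4, count = (-27)+1 = -26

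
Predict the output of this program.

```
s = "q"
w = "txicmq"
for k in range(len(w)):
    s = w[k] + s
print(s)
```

k=0: prepend 't' → 'tq'
k=1: prepend 'x' → 'xtq'
k=2: prepend 'i' → 'ixtq'
k=3: prepend 'c' → 'cixtq'
k=4: prepend 'm' → 'mcixtq'
k=5: prepend 'q' → 'qmcixtq'

qmcixtq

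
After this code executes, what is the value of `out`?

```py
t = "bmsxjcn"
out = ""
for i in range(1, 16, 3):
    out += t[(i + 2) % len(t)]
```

i=1: add t[3]='x' → 'x'
i=4: add t[6]='n' → 'xn'
i=7: add t[2]='s' → 'xns'
i=10: add t[5]='c' → 'xnsc'
i=13: add t[1]='m' → 'xnscm'

'xnscm'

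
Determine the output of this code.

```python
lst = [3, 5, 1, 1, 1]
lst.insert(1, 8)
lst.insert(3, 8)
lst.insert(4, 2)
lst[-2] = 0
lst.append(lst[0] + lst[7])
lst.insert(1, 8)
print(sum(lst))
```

insert 8 at 1 → [3, 8, 5, 1, 1, 1]
insert 8 at 3 → [3, 8, 5, 8, 1, 1, 1]
insert 2 at 4 → [3, 8, 5, 8, 2, 1, 1, 1]
lst[-2] = 0 → [3, 8, 5, 8, 2, 1, 0, 1]
append lst[0]+lst[7] = 3+1 = 4 → [3, 8, 5, 8, 2, 1, 0, 1, 4]
insert 8 at 1 → [3, 8, 8, 5, 8, 2, 1, 0, 1, 4]
sum = 40

40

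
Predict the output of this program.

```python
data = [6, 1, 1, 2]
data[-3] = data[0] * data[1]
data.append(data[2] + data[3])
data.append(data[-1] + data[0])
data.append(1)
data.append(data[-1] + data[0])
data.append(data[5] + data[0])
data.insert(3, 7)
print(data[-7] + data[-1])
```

data[-3] = data[0]*data[1] = 6*1 = 6 → [6, 6, 1, 2]
append data[2]+data[3] = 1+2 = 3 → [6, 6, 1, 2, 3]
append data[-1]+data[0] = 3+6 = 9 → [6, 6, 1, 2, 3, 9]
append 1 → [6, 6, 1, 2, 3, 9, 1]
append data[-1]+data[0] = 1+6 = 7 → [6, 6, 1, 2, 3, 9, 1, 7]
append data[5]+data[0] = 9+6 = 15 → [6, 6, 1, 2, 3, 9, 1, 7, 15]
insert 7 at 3 → [6, 6, 1, 7, 2, 3, 9, 1, 7, 15]
data[-7]+data[-1] = 7+15 = 22

22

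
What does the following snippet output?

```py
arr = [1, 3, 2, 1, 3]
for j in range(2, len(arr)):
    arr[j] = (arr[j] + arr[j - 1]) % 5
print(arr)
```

[1, 3, 0, 1, 4]

j=2: arr[2] = (2+3)%5 = 0 → [1, 3, 0, 1, 3]
j=3: arr[3] = (1+0)%5 = 1 → [1, 3, 0, 1, 3]
j=4: arr[4] = (3+1)%5 = 4 → [1, 3, 0, 1, 4]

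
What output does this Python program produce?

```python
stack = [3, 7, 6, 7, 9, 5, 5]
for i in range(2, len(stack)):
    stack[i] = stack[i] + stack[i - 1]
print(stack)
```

[3, 7, 13, 20, 29, 34, 39]

i=2: stack[2] = 6+7 = 13 → [3, 7, 13, 7, 9, 5, 5]
i=3: stack[3] = 7+13 = 20 → [3, 7, 13, 20, 9, 5, 5]
i=4: stack[4] = 9+20 = 29 → [3, 7, 13, 20, 29, 5, 5]
i=5: stack[5] = 5+29 = 34 → [3, 7, 13, 20, 29, 34, 5]
i=6: stack[6] = 5+34 = 39 → [3, 7, 13, 20, 29, 34, 39]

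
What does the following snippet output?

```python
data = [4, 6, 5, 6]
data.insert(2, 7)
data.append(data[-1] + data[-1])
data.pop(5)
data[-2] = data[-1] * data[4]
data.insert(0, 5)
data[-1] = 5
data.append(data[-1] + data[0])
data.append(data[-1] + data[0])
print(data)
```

[5, 4, 6, 7, 36, 5, 10, 15]

insert 7 at 2 → [4, 6, 7, 5, 6]
append data[-1]+data[-1] = 6+6 = 12 → [4, 6, 7, 5, 6, 12]
pop(5) removes 12 → [4, 6, 7, 5, 6]
data[-2] = data[-1]*data[4] = 6*6 = 36 → [4, 6, 7, 36, 6]
insert 5 at 0 → [5, 4, 6, 7, 36, 6]
data[-1] = 5 → [5, 4, 6, 7, 36, 5]
append data[-1]+data[0] = 5+5 = 10 → [5, 4, 6, 7, 36, 5, 10]
append data[-1]+data[0] = 10+5 = 15 → [5, 4, 6, 7, 36, 5, 10, 15]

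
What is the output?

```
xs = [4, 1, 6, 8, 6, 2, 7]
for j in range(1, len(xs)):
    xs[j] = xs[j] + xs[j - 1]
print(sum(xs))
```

j=1: xs[1] = 1+4 = 5 → [4, 5, 6, 8, 6, 2, 7]
j=2: xs[2] = 6+5 = 11 → [4, 5, 11, 8, 6, 2, 7]
j=3: xs[3] = 8+11 = 19 → [4, 5, 11, 19, 6, 2, 7]
j=4: xs[4] = 6+19 = 25 → [4, 5, 11, 19, 25, 2, 7]
j=5: xs[5] = 2+25 = 27 → [4, 5, 11, 19, 25, 27, 7]
j=6: xs[6] = 7+27 = 34 → [4, 5, 11, 19, 25, 27, 34]
sum = 125

125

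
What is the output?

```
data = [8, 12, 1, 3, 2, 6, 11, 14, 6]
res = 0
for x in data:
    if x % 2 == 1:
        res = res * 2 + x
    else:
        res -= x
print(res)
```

-175

x=8: not odd, res = 0-8 = -8
x=12: not odd, res = (-8)-12 = -20
x=1: odd, res = (-20)*2+1 = -39
x=3: odd, res = (-39)*2+3 = -75
x=2: not odd, res = (-75)-2 = -77
x=6: not odd, res = (-77)-6 = -83
x=11: odd, res = (-83)*2+11 = -155
x=14: not odd, res = (-155)-14 = -169
x=6: not odd, res = (-169)-6 = -175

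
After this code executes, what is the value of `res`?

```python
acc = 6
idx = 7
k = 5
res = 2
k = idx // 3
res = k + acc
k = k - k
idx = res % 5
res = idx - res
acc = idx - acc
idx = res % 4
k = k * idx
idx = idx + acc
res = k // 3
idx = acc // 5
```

k = 7//3 = 2
res = 2+6 = 8
k = 2-2 = 0
idx = 8%5 = 3
res = 3-8 = -5
acc = 3-6 = -3
idx = (-5)%4 = 3
k = 0*3 = 0
idx = 3+(-3) = 0
res = 0//3 = 0
idx = (-3)//5 = -1

0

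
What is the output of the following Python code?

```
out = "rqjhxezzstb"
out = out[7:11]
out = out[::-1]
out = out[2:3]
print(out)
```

slice [7:11] → 'zstb'
reverse → 'btsz'
slice [2:3] → 's'

s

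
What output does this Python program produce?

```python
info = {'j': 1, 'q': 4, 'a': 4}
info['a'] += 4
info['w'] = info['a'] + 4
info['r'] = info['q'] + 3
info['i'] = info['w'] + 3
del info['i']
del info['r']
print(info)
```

info['a'] = 4+4 = 8 → {'j': 1, 'q': 4, 'a': 8}
info['w'] = info['a']+4 = 12 → {'j': 1, 'q': 4, 'a': 8, 'w': 12}
info['r'] = info['q']+3 = 7 → {'j': 1, 'q': 4, 'a': 8, 'w': 12, 'r': 7}
info['i'] = info['w']+3 = 15 → {'j': 1, 'q': 4, 'a': 8, 'w': 12, 'r': 7, 'i': 15}
del 'i' → {'j': 1, 'q': 4, 'a': 8, 'w': 12, 'r': 7}
del 'r' → {'j': 1, 'q': 4, 'a': 8, 'w': 12}

{'j': 1, 'q': 4, 'a': 8, 'w': 12}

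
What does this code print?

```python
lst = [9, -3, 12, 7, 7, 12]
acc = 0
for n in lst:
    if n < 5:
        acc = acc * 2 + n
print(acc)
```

n=9: not <5
n=-3: <5, acc = 0*2+(-3) = -3
n=12: not <5
n=7: not <5
n=7: not <5
n=12: not <5

-3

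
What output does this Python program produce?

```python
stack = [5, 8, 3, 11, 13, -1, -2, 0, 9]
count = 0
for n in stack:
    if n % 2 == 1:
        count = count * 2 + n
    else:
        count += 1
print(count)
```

n=5: odd, count = 0*2+5 = 5
n=8: not odd, count = 5+1 = 6
n=3: odd, count = 6*2+3 = 15
n=11: odd, count = 15*2+11 = 41
n=13: odd, count = 41*2+13 = 95
n=-1: odd, count = 95*2+(-1) = 189
n=-2: not odd, count = 189+1 = 190
n=0: not odd, count = 190+1 = 191
n=9: odd, count = 191*2+9 = 391

391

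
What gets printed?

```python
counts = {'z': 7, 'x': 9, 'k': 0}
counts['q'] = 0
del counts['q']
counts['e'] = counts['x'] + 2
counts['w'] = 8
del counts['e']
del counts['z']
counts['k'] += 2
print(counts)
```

counts['q'] = 0 → {'z': 7, 'x': 9, 'k': 0, 'q': 0}
del 'q' → {'z': 7, 'x': 9, 'k': 0}
counts['e'] = counts['x']+2 = 11 → {'z': 7, 'x': 9, 'k': 0, 'e': 11}
counts['w'] = 8 → {'z': 7, 'x': 9, 'k': 0, 'e': 11, 'w': 8}
del 'e' → {'z': 7, 'x': 9, 'k': 0, 'w': 8}
del 'z' → {'x': 9, 'k': 0, 'w': 8}
counts['k'] = 0+2 = 2 → {'x': 9, 'k': 2, 'w': 8}

{'x': 9, 'k': 2, 'w': 8}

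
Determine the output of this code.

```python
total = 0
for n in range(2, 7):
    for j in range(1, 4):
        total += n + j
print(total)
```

n=2,j=1: total = 0+3 = 3
n=2,j=2: total = 3+4 = 7
n=2,j=3: total = 7+5 = 12
n=3,j=1: total = 12+4 = 16
n=3,j=2: total = 16+5 = 21
n=3,j=3: total = 21+6 = 27
n=4,j=1: total = 27+5 = 32
n=4,j=2: total = 32+6 = 38
n=4,j=3: total = 38+7 = 45
n=5,j=1: total = 45+6 = 51
n=5,j=2: total = 51+7 = 58
n=5,j=3: total = 58+8 = 66
n=6,j=1: total = 66+7 = 73
n=6,j=2: total = 73+8 = 81
n=6,j=3: total = 81+9 = 90

90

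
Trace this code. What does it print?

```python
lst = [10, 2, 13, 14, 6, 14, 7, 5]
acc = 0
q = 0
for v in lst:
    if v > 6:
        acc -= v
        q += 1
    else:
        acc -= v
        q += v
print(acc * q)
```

-1278

v=10: >6, acc = 0-10 = -10; q=1
v=2: not >6, acc = (-10)-2 = -12; q=3
v=13: >6, acc = (-12)-13 = -25; q=4
v=14: >6, acc = (-25)-14 = -39; q=5
v=6: not >6, acc = (-39)-6 = -45; q=11
v=14: >6, acc = (-45)-14 = -59; q=12
v=7: >6, acc = (-59)-7 = -66; q=13
v=5: not >6, acc = (-66)-5 = -71; q=18
acc*q = (-71)*18 = -1278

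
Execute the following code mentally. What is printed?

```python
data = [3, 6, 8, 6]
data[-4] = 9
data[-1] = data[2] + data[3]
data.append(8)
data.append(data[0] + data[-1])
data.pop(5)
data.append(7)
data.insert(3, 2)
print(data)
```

data[-4] = 9 → [9, 6, 8, 6]
data[-1] = data[2]+data[3] = 8+6 = 14 → [9, 6, 8, 14]
append 8 → [9, 6, 8, 14, 8]
append data[0]+data[-1] = 9+8 = 17 → [9, 6, 8, 14, 8, 17]
pop(5) removes 17 → [9, 6, 8, 14, 8]
append 7 → [9, 6, 8, 14, 8, 7]
insert 2 at 3 → [9, 6, 8, 2, 14, 8, 7]

[9, 6, 8, 2, 14, 8, 7]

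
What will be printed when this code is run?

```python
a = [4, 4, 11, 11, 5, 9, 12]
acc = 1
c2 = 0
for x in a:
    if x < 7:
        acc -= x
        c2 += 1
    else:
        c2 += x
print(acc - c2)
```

-58

x=4: <7, acc = 1-4 = -3; c2=1
x=4: <7, acc = (-3)-4 = -7; c2=2
x=11: not <7; c2=13
x=11: not <7; c2=24
x=5: <7, acc = (-7)-5 = -12; c2=25
x=9: not <7; c2=34
x=12: not <7; c2=46
acc-c2 = (-12)-46 = -58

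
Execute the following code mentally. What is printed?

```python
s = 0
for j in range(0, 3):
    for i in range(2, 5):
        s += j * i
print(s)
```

27

j=0,i=2: s = 0+0 = 0
j=0,i=3: s = 0+0 = 0
j=0,i=4: s = 0+0 = 0
j=1,i=2: s = 0+2 = 2
j=1,i=3: s = 2+3 = 5
j=1,i=4: s = 5+4 = 9
j=2,i=2: s = 9+4 = 13
j=2,i=3: s = 13+6 = 19
j=2,i=4: s = 19+8 = 27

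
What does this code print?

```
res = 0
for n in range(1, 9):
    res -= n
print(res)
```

n=1: res = 0-1 = -1
n=2: res = (-1)-2 = -3
n=3: res = (-3)-3 = -6
n=4: res = (-6)-4 = -10
n=5: res = (-10)-5 = -15
n=6: res = (-15)-6 = -21
n=7: res = (-21)-7 = -28
n=8: res = (-28)-8 = -36

-36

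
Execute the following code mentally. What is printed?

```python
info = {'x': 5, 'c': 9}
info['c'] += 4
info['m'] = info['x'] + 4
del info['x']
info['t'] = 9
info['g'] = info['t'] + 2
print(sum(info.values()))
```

info['c'] = 9+4 = 13 → {'x': 5, 'c': 13}
info['m'] = info['x']+4 = 9 → {'x': 5, 'c': 13, 'm': 9}
del 'x' → {'c': 13, 'm': 9}
info['t'] = 9 → {'c': 13, 'm': 9, 't': 9}
info['g'] = info['t']+2 = 11 → {'c': 13, 'm': 9, 't': 9, 'g': 11}
sum of values = 42

42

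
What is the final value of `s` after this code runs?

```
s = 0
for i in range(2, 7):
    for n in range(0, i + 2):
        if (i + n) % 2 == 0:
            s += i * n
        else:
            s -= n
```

i=2,n=0: even sum, s = 0+0 = 0
i=2,n=1: odd sum, s = 0-1 = -1
i=2,n=2: even sum, s = (-1)+4 = 3
i=2,n=3: odd sum, s = 3-3 = 0
i=3,n=0: odd sum, s = 0-0 = 0
i=3,n=1: even sum, s = 0+3 = 3
i=3,n=2: odd sum, s = 3-2 = 1
i=3,n=3: even sum, s = 1+9 = 10
i=3,n=4: odd sum, s = 10-4 = 6
i=4,n=0: even sum, s = 6+0 = 6
i=4,n=1: odd sum, s = 6-1 = 5
i=4,n=2: even sum, s = 5+8 = 13
i=4,n=3: odd sum, s = 13-3 = 10
i=4,n=4: even sum, s = 10+16 = 26
i=4,n=5: odd sum, s = 26-5 = 21
i=5,n=0: odd sum, s = 21-0 = 21
i=5,n=1: even sum, s = 21+5 = 26
i=5,n=2: odd sum, s = 26-2 = 24
i=5,n=3: even sum, s = 24+15 = 39
i=5,n=4: odd sum, s = 39-4 = 35
i=5,n=5: even sum, s = 35+25 = 60
i=5,n=6: odd sum, s = 60-6 = 54
i=6,n=0: even sum, s = 54+0 = 54
i=6,n=1: odd sum, s = 54-1 = 53
i=6,n=2: even sum, s = 53+12 = 65
i=6,n=3: odd sum, s = 65-3 = 62
i=6,n=4: even sum, s = 62+24 = 86
i=6,n=5: odd sum, s = 86-5 = 81
i=6,n=6: even sum, s = 81+36 = 117
i=6,n=7: odd sum, s = 117-7 = 110

110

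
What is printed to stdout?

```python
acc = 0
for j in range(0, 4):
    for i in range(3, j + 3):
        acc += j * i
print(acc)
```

j=1,i=3: acc = 0+3 = 3
j=2,i=3: acc = 3+6 = 9
j=2,i=4: acc = 9+8 = 17
j=3,i=3: acc = 17+9 = 26
j=3,i=4: acc = 26+12 = 38
j=3,i=5: acc = 38+15 = 53

53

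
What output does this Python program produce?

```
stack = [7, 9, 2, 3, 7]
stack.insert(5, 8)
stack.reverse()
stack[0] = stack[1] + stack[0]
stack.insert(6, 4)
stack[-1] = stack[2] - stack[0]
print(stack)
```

insert 8 at 5 → [7, 9, 2, 3, 7, 8]
reverse → [8, 7, 3, 2, 9, 7]
stack[0] = stack[1]+stack[0] = 7+8 = 15 → [15, 7, 3, 2, 9, 7]
insert 4 at 6 → [15, 7, 3, 2, 9, 7, 4]
stack[-1] = stack[2]-stack[0] = 3-15 = -12 → [15, 7, 3, 2, 9, 7, -12]

[15, 7, 3, 2, 9, 7, -12]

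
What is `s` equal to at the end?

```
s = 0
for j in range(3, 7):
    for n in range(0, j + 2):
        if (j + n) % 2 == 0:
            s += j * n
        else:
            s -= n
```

110

j=3,n=0: odd sum, s = 0-0 = 0
j=3,n=1: even sum, s = 0+3 = 3
j=3,n=2: odd sum, s = 3-2 = 1
j=3,n=3: even sum, s = 1+9 = 10
j=3,n=4: odd sum, s = 10-4 = 6
j=4,n=0: even sum, s = 6+0 = 6
j=4,n=1: odd sum, s = 6-1 = 5
j=4,n=2: even sum, s = 5+8 = 13
j=4,n=3: odd sum, s = 13-3 = 10
j=4,n=4: even sum, s = 10+16 = 26
j=4,n=5: odd sum, s = 26-5 = 21
j=5,n=0: odd sum, s = 21-0 = 21
j=5,n=1: even sum, s = 21+5 = 26
j=5,n=2: odd sum, s = 26-2 = 24
j=5,n=3: even sum, s = 24+15 = 39
j=5,n=4: odd sum, s = 39-4 = 35
j=5,n=5: even sum, s = 35+25 = 60
j=5,n=6: odd sum, s = 60-6 = 54
j=6,n=0: even sum, s = 54+0 = 54
j=6,n=1: odd sum, s = 54-1 = 53
j=6,n=2: even sum, s = 53+12 = 65
j=6,n=3: odd sum, s = 65-3 = 62
j=6,n=4: even sum, s = 62+24 = 86
j=6,n=5: odd sum, s = 86-5 = 81
j=6,n=6: even sum, s = 81+36 = 117
j=6,n=7: odd sum, s = 117-7 = 110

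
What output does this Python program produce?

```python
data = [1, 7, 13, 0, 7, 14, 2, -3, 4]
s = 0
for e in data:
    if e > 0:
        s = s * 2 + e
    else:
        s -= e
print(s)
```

e=1: >0, s = 0*2+1 = 1
e=7: >0, s = 1*2+7 = 9
e=13: >0, s = 9*2+13 = 31
e=0: not >0, s = 31-0 = 31
e=7: >0, s = 31*2+7 = 69
e=14: >0, s = 69*2+14 = 152
e=2: >0, s = 152*2+2 = 306
e=-3: not >0, s = 306-(-3) = 309
e=4: >0, s = 309*2+4 = 622

622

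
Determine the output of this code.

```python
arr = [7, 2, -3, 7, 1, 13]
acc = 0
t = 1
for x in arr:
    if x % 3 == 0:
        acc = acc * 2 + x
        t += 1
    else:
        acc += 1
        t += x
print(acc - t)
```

x=7: not %3==0, acc = 0+1 = 1; t=8
x=2: not %3==0, acc = 1+1 = 2; t=10
x=-3: %3==0, acc = 2*2+(-3) = 1; t=11
x=7: not %3==0, acc = 1+1 = 2; t=18
x=1: not %3==0, acc = 2+1 = 3; t=19
x=13: not %3==0, acc = 3+1 = 4; t=32
acc-t = 4-32 = -28

-28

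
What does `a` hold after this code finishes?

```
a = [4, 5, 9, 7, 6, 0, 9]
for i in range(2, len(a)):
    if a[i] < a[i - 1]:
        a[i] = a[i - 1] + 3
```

[4, 5, 9, 12, 15, 18, 21]

i=2: 9>=5, unchanged → [4, 5, 9, 7, 6, 0, 9]
i=3: 7<9, a[3] = 9+3 = 12 → [4, 5, 9, 12, 6, 0, 9]
i=4: 6<12, a[4] = 12+3 = 15 → [4, 5, 9, 12, 15, 0, 9]
i=5: 0<15, a[5] = 15+3 = 18 → [4, 5, 9, 12, 15, 18, 9]
i=6: 9<18, a[6] = 18+3 = 21 → [4, 5, 9, 12, 15, 18, 21]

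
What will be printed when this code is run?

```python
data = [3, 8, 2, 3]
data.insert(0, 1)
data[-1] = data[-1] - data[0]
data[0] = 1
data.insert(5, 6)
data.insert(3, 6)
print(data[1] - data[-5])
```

insert 1 at 0 → [1, 3, 8, 2, 3]
data[-1] = data[-1]-data[0] = 3-1 = 2 → [1, 3, 8, 2, 2]
data[0] = 1 → [1, 3, 8, 2, 2]
insert 6 at 5 → [1, 3, 8, 2, 2, 6]
insert 6 at 3 → [1, 3, 8, 6, 2, 2, 6]
data[1]-data[-5] = 3-8 = -5

-5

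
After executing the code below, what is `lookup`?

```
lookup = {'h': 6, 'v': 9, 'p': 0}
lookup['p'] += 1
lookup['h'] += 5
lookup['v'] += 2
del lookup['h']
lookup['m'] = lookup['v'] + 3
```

lookup['p'] = 0+1 = 1 → {'h': 6, 'v': 9, 'p': 1}
lookup['h'] = 6+5 = 11 → {'h': 11, 'v': 9, 'p': 1}
lookup['v'] = 9+2 = 11 → {'h': 11, 'v': 11, 'p': 1}
del 'h' → {'v': 11, 'p': 1}
lookup['m'] = lookup['v']+3 = 14 → {'v': 11, 'p': 1, 'm': 14}

{'v': 11, 'p': 1, 'm': 14}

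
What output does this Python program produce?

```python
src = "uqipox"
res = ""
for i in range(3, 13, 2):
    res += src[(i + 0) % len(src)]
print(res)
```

pxqpx

i=3: add src[3]='p' → 'p'
i=5: add src[5]='x' → 'px'
i=7: add src[1]='q' → 'pxq'
i=9: add src[3]='p' → 'pxqp'
i=11: add src[5]='x' → 'pxqpx'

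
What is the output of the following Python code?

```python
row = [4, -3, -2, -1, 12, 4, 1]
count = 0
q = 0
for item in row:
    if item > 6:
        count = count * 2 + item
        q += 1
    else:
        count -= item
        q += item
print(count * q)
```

item=4: not >6, count = 0-4 = -4; q=4
item=-3: not >6, count = (-4)-(-3) = -1; q=1
item=-2: not >6, count = (-1)-(-2) = 1; q=-1
item=-1: not >6, count = 1-(-1) = 2; q=-2
item=12: >6, count = 2*2+12 = 16; q=-1
item=4: not >6, count = 16-4 = 12; q=3
item=1: not >6, count = 12-1 = 11; q=4
count*q = 11*4 = 44

44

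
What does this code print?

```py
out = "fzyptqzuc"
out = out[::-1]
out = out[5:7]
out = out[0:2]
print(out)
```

py

reverse → 'cuzqtpyzf'
slice [5:7] → 'py'
slice [0:2] → 'py'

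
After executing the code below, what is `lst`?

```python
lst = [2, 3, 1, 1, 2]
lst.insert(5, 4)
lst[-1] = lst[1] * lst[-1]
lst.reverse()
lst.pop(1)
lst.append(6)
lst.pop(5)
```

[12, 1, 1, 3, 2]

insert 4 at 5 → [2, 3, 1, 1, 2, 4]
lst[-1] = lst[1]*lst[-1] = 3*4 = 12 → [2, 3, 1, 1, 2, 12]
reverse → [12, 2, 1, 1, 3, 2]
pop(1) removes 2 → [12, 1, 1, 3, 2]
append 6 → [12, 1, 1, 3, 2, 6]
pop(5) removes 6 → [12, 1, 1, 3, 2]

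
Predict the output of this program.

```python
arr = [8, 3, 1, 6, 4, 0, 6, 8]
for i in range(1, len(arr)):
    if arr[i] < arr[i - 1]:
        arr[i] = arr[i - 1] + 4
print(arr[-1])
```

36

i=1: 3<8, arr[1] = 8+4 = 12 → [8, 12, 1, 6, 4, 0, 6, 8]
i=2: 1<12, arr[2] = 12+4 = 16 → [8, 12, 16, 6, 4, 0, 6, 8]
i=3: 6<16, arr[3] = 16+4 = 20 → [8, 12, 16, 20, 4, 0, 6, 8]
i=4: 4<20, arr[4] = 20+4 = 24 → [8, 12, 16, 20, 24, 0, 6, 8]
i=5: 0<24, arr[5] = 24+4 = 28 → [8, 12, 16, 20, 24, 28, 6, 8]
i=6: 6<28, arr[6] = 28+4 = 32 → [8, 12, 16, 20, 24, 28, 32, 8]
i=7: 8<32, arr[7] = 32+4 = 36 → [8, 12, 16, 20, 24, 28, 32, 36]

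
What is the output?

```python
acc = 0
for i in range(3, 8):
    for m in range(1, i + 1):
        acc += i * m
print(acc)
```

i=3,m=1: acc = 0+3 = 3
i=3,m=2: acc = 3+6 = 9
i=3,m=3: acc = 9+9 = 18
i=4,m=1: acc = 18+4 = 22
i=4,m=2: acc = 22+8 = 30
i=4,m=3: acc = 30+12 = 42
i=4,m=4: acc = 42+16 = 58
i=5,m=1: acc = 58+5 = 63
i=5,m=2: acc = 63+10 = 73
i=5,m=3: acc = 73+15 = 88
i=5,m=4: acc = 88+20 = 108
i=5,m=5: acc = 108+25 = 133
i=6,m=1: acc = 133+6 = 139
i=6,m=2: acc = 139+12 = 151
i=6,m=3: acc = 151+18 = 169
i=6,m=4: acc = 169+24 = 193
i=6,m=5: acc = 193+30 = 223
i=6,m=6: acc = 223+36 = 259
i=7,m=1: acc = 259+7 = 266
i=7,m=2: acc = 266+14 = 280
i=7,m=3: acc = 280+21 = 301
i=7,m=4: acc = 301+28 = 329
i=7,m=5: acc = 329+35 = 364
i=7,m=6: acc = 364+42 = 406
i=7,m=7: acc = 406+49 = 455

455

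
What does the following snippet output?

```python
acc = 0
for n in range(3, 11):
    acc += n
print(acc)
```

n=3: acc = 0+3 = 3
n=4: acc = 3+4 = 7
n=5: acc = 7+5 = 12
n=6: acc = 12+6 = 18
n=7: acc = 18+7 = 25
n=8: acc = 25+8 = 33
n=9: acc = 33+9 = 42
n=10: acc = 42+10 = 52

52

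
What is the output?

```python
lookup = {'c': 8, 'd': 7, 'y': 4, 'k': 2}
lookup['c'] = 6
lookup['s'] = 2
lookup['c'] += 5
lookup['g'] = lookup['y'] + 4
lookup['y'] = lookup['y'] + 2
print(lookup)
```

lookup['c'] = 6 → {'c': 6, 'd': 7, 'y': 4, 'k': 2}
lookup['s'] = 2 → {'c': 6, 'd': 7, 'y': 4, 'k': 2, 's': 2}
lookup['c'] = 6+5 = 11 → {'c': 11, 'd': 7, 'y': 4, 'k': 2, 's': 2}
lookup['g'] = lookup['y']+4 = 8 → {'c': 11, 'd': 7, 'y': 4, 'k': 2, 's': 2, 'g': 8}
lookup['y'] = lookup['y']+2 = 6 → {'c': 11, 'd': 7, 'y': 6, 'k': 2, 's': 2, 'g': 8}

{'c': 11, 'd': 7, 'y': 6, 'k': 2, 's': 2, 'g': 8}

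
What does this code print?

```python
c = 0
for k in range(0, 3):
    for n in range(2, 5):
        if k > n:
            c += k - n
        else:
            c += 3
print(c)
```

k=0,n=2: not 0>2, c = 0+3 = 3
k=0,n=3: not 0>3, c = 3+3 = 6
k=0,n=4: not 0>4, c = 6+3 = 9
k=1,n=2: not 1>2, c = 9+3 = 12
k=1,n=3: not 1>3, c = 12+3 = 15
k=1,n=4: not 1>4, c = 15+3 = 18
k=2,n=2: not 2>2, c = 18+3 = 21
k=2,n=3: not 2>3, c = 21+3 = 24
k=2,n=4: not 2>4, c = 24+3 = 27

27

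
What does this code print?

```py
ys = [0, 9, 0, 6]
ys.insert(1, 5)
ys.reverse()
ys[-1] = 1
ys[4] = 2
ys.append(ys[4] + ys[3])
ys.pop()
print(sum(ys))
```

insert 5 at 1 → [0, 5, 9, 0, 6]
reverse → [6, 0, 9, 5, 0]
ys[-1] = 1 → [6, 0, 9, 5, 1]
ys[4] = 2 → [6, 0, 9, 5, 2]
append ys[4]+ys[3] = 2+5 = 7 → [6, 0, 9, 5, 2, 7]
pop() removes 7 → [6, 0, 9, 5, 2]
sum = 22

22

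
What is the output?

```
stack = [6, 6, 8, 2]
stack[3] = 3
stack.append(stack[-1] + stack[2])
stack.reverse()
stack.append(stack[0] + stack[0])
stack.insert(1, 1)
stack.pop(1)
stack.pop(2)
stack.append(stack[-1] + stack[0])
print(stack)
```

stack[3] = 3 → [6, 6, 8, 3]
append stack[-1]+stack[2] = 3+8 = 11 → [6, 6, 8, 3, 11]
reverse → [11, 3, 8, 6, 6]
append stack[0]+stack[0] = 11+11 = 22 → [11, 3, 8, 6, 6, 22]
insert 1 at 1 → [11, 1, 3, 8, 6, 6, 22]
pop(1) removes 1 → [11, 3, 8, 6, 6, 22]
pop(2) removes 8 → [11, 3, 6, 6, 22]
append stack[-1]+stack[0] = 22+11 = 33 → [11, 3, 6, 6, 22, 33]

[11, 3, 6, 6, 22, 33]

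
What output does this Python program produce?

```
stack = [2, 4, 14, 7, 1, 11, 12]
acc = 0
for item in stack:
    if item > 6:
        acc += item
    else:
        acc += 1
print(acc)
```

47

item=2: not >6, acc = 0+1 = 1
item=4: not >6, acc = 1+1 = 2
item=14: >6, acc = 2+14 = 16
item=7: >6, acc = 16+7 = 23
item=1: not >6, acc = 23+1 = 24
item=11: >6, acc = 24+11 = 35
item=12: >6, acc = 35+12 = 47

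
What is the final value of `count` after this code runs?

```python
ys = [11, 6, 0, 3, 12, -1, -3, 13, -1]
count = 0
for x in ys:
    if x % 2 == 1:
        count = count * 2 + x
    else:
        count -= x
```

x=11: odd, count = 0*2+11 = 11
x=6: not odd, count = 11-6 = 5
x=0: not odd, count = 5-0 = 5
x=3: odd, count = 5*2+3 = 13
x=12: not odd, count = 13-12 = 1
x=-1: odd, count = 1*2+(-1) = 1
x=-3: odd, count = 1*2+(-3) = -1
x=13: odd, count = (-1)*2+13 = 11
x=-1: odd, count = 11*2+(-1) = 21

21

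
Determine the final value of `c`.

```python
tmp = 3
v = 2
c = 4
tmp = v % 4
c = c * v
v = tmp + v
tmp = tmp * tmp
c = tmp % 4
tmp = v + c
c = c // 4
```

0

tmp = 2%4 = 2
c = 4*2 = 8
v = 2+2 = 4
tmp = 2*2 = 4
c = 4%4 = 0
tmp = 4+0 = 4
c = 0//4 = 0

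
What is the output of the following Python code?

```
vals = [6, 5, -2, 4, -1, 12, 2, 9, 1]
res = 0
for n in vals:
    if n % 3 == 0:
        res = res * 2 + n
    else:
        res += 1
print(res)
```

76

n=6: %3==0, res = 0*2+6 = 6
n=5: not %3==0, res = 6+1 = 7
n=-2: not %3==0, res = 7+1 = 8
n=4: not %3==0, res = 8+1 = 9
n=-1: not %3==0, res = 9+1 = 10
n=12: %3==0, res = 10*2+12 = 32
n=2: not %3==0, res = 32+1 = 33
n=9: %3==0, res = 33*2+9 = 75
n=1: not %3==0, res = 75+1 = 76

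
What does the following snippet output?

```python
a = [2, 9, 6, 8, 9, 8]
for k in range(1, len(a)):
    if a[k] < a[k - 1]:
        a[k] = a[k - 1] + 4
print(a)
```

[2, 9, 13, 17, 21, 25]

k=1: 9>=2, unchanged → [2, 9, 6, 8, 9, 8]
k=2: 6<9, a[2] = 9+4 = 13 → [2, 9, 13, 8, 9, 8]
k=3: 8<13, a[3] = 13+4 = 17 → [2, 9, 13, 17, 9, 8]
k=4: 9<17, a[4] = 17+4 = 21 → [2, 9, 13, 17, 21, 8]
k=5: 8<21, a[5] = 21+4 = 25 → [2, 9, 13, 17, 21, 25]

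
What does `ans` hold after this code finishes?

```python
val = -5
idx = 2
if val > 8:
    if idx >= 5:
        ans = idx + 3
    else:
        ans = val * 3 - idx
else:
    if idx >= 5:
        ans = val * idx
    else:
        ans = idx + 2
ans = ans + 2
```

val=-5, idx=2
val > 8 is False; idx >= 5 is False
→ ans = idx + 2 = 4
ans = 4+2 = 6

6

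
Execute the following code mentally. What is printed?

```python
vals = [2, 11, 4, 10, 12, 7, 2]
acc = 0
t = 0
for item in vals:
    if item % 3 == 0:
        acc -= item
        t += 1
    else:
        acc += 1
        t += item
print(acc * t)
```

-222

item=2: not %3==0, acc = 0+1 = 1; t=2
item=11: not %3==0, acc = 1+1 = 2; t=13
item=4: not %3==0, acc = 2+1 = 3; t=17
item=10: not %3==0, acc = 3+1 = 4; t=27
item=12: %3==0, acc = 4-12 = -8; t=28
item=7: not %3==0, acc = (-8)+1 = -7; t=35
item=2: not %3==0, acc = (-7)+1 = -6; t=37
acc*t = (-6)*37 = -222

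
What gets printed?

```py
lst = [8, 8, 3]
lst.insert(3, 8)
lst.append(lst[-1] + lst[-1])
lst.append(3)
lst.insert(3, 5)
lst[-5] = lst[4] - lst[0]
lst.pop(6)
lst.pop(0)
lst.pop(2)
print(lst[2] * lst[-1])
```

128

insert 8 at 3 → [8, 8, 3, 8]
append lst[-1]+lst[-1] = 8+8 = 16 → [8, 8, 3, 8, 16]
append 3 → [8, 8, 3, 8, 16, 3]
insert 5 at 3 → [8, 8, 3, 5, 8, 16, 3]
lst[-5] = lst[4]-lst[0] = 8-8 = 0 → [8, 8, 0, 5, 8, 16, 3]
pop(6) removes 3 → [8, 8, 0, 5, 8, 16]
pop(0) removes 8 → [8, 0, 5, 8, 16]
pop(2) removes 5 → [8, 0, 8, 16]
lst[2]*lst[-1] = 8*16 = 128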